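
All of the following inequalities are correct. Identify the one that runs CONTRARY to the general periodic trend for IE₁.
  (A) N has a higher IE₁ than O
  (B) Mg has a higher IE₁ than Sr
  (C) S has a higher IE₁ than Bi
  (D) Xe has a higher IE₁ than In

(A)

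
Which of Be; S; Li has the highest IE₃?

IE_3 is the cost of taking one more electron from the +2 cation: Be²⁺ is the bare [He] core; S²⁺ still has 4 valence electrons; Li²⁺ is already 1 electron into the core.
Pulling an electron out of a noble-gas core costs far more than removing a remaining valence electron, so Li and Be sit at the high end of IE_3.
The numbers (kJ/mol): Be 14849, S 3357, Li 11815.
Overall IE_3 order: S < Li < Be.

Be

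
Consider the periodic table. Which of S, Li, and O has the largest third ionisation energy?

Li

The third ionization energy removes an electron from the +2 ion. For each element: S²⁺ still has 4 valence electrons; Li²⁺ is already 1 electron into the core; O²⁺ still has 4 valence electrons.
Core electrons are held far more tightly than valence electrons, so Li tops the IE_3 order.
Valence configurations: S²⁺ [Ne]3s²3p², O²⁺ [He]2s²2p².
Tabulated IE_3 (kJ/mol): S 3357, Li 11815, O 5300.
Hence IE_3: S < O < Li.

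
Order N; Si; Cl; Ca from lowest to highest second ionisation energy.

The second ionization energy removes an electron from the +1 ion. For each element: N⁺ still has 4 valence electrons; Si⁺ still has 3 valence electrons; Cl⁺ still has 6 valence electrons; Ca⁺ still has 1 valence electron.
All are still removing valence electrons, so compare the +1 ions as you would atoms: IE_2 generally rises across a period (higher Z_eff) and falls down a group (larger shell), subject to the usual subshell exceptions.
Valence configurations: N⁺ [He]2s²2p², Si⁺ [Ne]3s²3p¹, Cl⁺ [Ne]3s²3p⁴, Ca⁺ [Ar]4s¹.
Approximate IE_2 values (kJ/mol): N 2856, Si 1577, Cl 2298, Ca 1145.
Hence IE_2: Ca < Si < Cl < N.

Ca, Si, Cl, N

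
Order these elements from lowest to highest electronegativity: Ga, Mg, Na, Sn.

Na < Mg < Ga < Sn

Na is in period 3, group 1; Mg is in period 3, group 2; Ga is in period 4, group 13; Sn is in period 5, group 14.
Electronegativity increases across a period and decreases down a group, tracking effective nuclear charge and atomic size.
Neither a single period nor a single group — weigh both effects.
Mg > Na: both are in period 3; the period trend gives Mg the larger value.
Ga > Mg: the two effects oppose for this pair; the across-period effect wins (1.81 vs 1.31).
Sn > Ga: the two effects oppose for this pair; the across-period effect wins (1.96 vs 1.81).
For reference (Pauling): Na 0.93, Mg 1.31, Ga 1.81, Sn 1.96.
So from lowest to highest: Na < Mg < Ga < Sn.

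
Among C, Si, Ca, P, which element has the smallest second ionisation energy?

IE_2 is the cost of taking one more electron from the +1 cation: C⁺ still has 3 valence electrons; Si⁺ still has 3 valence electrons; Ca⁺ still has 1 valence electron; P⁺ still has 4 valence electrons.
All are still removing valence electrons, so compare the +1 ions as you would atoms: IE_2 generally rises across a period (higher Z_eff) and falls down a group (larger shell), subject to the usual subshell exceptions.
Valence configurations: C⁺ [He]2s²2p¹, Si⁺ [Ne]3s²3p¹, Ca⁺ [Ar]4s¹, P⁺ [Ne]3s²3p².
Tabulated IE_2 (kJ/mol): C 2353, Si 1577, Ca 1145, P 1907.
So the second ionization energies run Ca < Si < P < C.

Ca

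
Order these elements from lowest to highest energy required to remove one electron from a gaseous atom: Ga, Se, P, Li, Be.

Li < Ga < Be < Se < P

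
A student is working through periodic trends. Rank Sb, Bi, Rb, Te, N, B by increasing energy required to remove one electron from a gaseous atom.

B is in period 2, group 13; N is in period 2, group 15; Rb is in period 5, group 1; Sb is in period 5, group 15; Te is in period 5, group 16; Bi is in period 6, group 15.
First ionization energy rises across a period (greater Z_eff holds electrons more tightly) and falls down a group (valence electrons are farther from the nucleus).
Here both period and group differ, so the two effects have to be weighed against each other.
Bi > Rb: period and group pull opposite ways; the across-period shift dominates (703 vs 403 kJ/mol).
B > Bi: the two effects oppose for this pair; the down-group effect wins (801 vs 703 kJ/mol).
Sb > B: the two effects oppose for this pair; the across-period effect wins (831 vs 801 kJ/mol).
Te > Sb: Te lies to the right of Sb in period 5, so the across-period effect alone puts Te higher.
N > Te: period and group pull opposite ways; the down-group shift dominates (1402 vs 869 kJ/mol).
For reference (kJ/mol): B 801, N 1402, Rb 403, Sb 831, Te 869, Bi 703.
So from lowest to highest: Rb < Bi < B < Sb < Te < N.

Rb, Bi, B, Sb, Te, N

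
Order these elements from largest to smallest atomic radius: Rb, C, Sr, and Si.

Rb, Sr, Si, C

Moving right in a period, electrons are added to the same shell under a stronger nuclear pull, so atoms get smaller; moving down, a new shell is opened and atoms get larger.
Here both period and group differ, so the two effects have to be weighed against each other.
Si > C: Si sits below C in group 14, so the down-group effect alone puts Si larger.
Sr > Si: both effects reinforce here, so Sr is clearly the larger of the two.
Rb > Sr: both are in period 5; the period trend gives Rb the larger value.
Approximate values (pm): C 75, Si 116, Rb 210, Sr 185.
So from largest to smallest: Rb > Sr > Si > C.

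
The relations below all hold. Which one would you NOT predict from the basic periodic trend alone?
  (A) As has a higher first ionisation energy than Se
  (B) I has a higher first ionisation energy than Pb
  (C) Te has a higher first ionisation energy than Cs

(A)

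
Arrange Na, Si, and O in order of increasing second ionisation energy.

After 1 electron has been removed, what remains? Na⁺ is the bare [Ne] core; Si⁺ still has 3 valence electrons; O⁺ still has 5 valence electrons.
Pulling an electron out of a noble-gas core costs far more than removing a remaining valence electron, so Na sits at the high end of IE_2.
Valence configurations: Si⁺ [Ne]3s²3p¹, O⁺ [He]2s²2p³.
Approximate IE_2 values (kJ/mol): Na 4562, Si 1577, O 3388.
Overall IE_2 order: Si < O < Na.

Si < O < Na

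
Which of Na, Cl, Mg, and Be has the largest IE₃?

The third ionization energy removes an electron from the +2 ion. For each element: Na²⁺ is already 1 electron into the core; Cl²⁺ still has 5 valence electrons; Mg²⁺ is the bare [Ne] core; Be²⁺ is the bare [He] core.
Breaking into a closed-shell core is much more expensive than removing a leftover valence electron — Na, Mg and Be have the largest IE_3 here.
Tabulated IE_3 (kJ/mol): Na 6910, Cl 3822, Mg 7733, Be 14849.
Overall IE_3 order: Cl < Na < Mg < Be.

Be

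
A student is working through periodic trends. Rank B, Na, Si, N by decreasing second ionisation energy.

Na > N > B > Si

The second ionization energy removes an electron from the +1 ion. For each element: B⁺ still has 2 valence electrons; Na⁺ is the bare [Ne] core; Si⁺ still has 3 valence electrons; N⁺ still has 4 valence electrons.
Core electrons are held far more tightly than valence electrons, so Na tops the IE_2 order.
Valence configurations: B⁺ [He]2s², Si⁺ [Ne]3s²3p¹, N⁺ [He]2s²2p².
Tabulated IE_2 (kJ/mol): B 2427, Na 4562, Si 1577, N 2856.
Overall IE_2 order: Si < B < N < Na.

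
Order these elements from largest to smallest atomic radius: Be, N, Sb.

Be is in period 2, group 2; N is in period 2, group 15; Sb is in period 5, group 15.
Atomic radius shrinks across a period as nuclear charge pulls the same shell inward, and grows down a group as new shells are added.
Neither a single period nor a single group — weigh both effects.
Be > N: both are in period 2; the period trend gives Be the larger value.
Sb > Be: period and group pull opposite ways; the down-group shift dominates (140 vs 102 pm).
Tabulated atomic radius (pm): Be 102, N 71, Sb 140.
So from largest to smallest: Sb > Be > N.

Sb, Be, N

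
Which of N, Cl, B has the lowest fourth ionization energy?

After 3 electrons have been removed, what remains? N³⁺ still has 2 valence electrons; Cl³⁺ still has 4 valence electrons; B³⁺ is the bare [He] core.
Core electrons are held far more tightly than valence electrons, so B tops the IE_4 order.
Valence configurations: N³⁺ [He]2s², Cl³⁺ [Ne]3s²3p².
The numbers (kJ/mol): N 7475, Cl 5159, B 25026.
Hence IE_4: Cl < N < B.

Cl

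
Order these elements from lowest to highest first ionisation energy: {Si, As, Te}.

Si is in period 3, group 14; As is in period 4, group 15; Te is in period 5, group 16.
IE₁ increases left→right with effective nuclear charge and decreases top→bottom as the valence shell moves farther out.
A diagonal step moves right (one effect) and down (the opposite effect) at once.
Te > Si: period and group pull opposite ways; the across-period shift dominates (869 vs 786 kJ/mol).
As > Te: period and group pull opposite ways; the down-group shift dominates (947 vs 869 kJ/mol).
Approximate values (kJ/mol): Si 786, As 947, Te 869.
So from lowest to highest: Si < Te < As.

Si, Te, As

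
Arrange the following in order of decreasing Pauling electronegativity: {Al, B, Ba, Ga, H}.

H > B > Ga > Al > Ba

H is in period 1, group 1; B is in period 2, group 13; Al is in period 3, group 13; Ga is in period 4, group 13; Ba is in period 6, group 2.
Electronegativity increases across a period and decreases down a group, tracking effective nuclear charge and atomic size.
Here both period and group differ, so the two effects have to be weighed against each other.
Al > Ba: relative to Ba, both the across-period and down-group shifts push Al's electronegativity up.
Ga > Al: this pair runs against the simple trend — see the exception note.
B > Ga: B sits above Ga in group 13, so the down-group effect alone puts B higher.
H > B: the two effects oppose for this pair; the down-group effect wins (2.20 vs 2.04).
Note the exception: Ga has a higher electronegativity than Al, contrary to the simple trend — poor shielding by filled d (and f) subshells raises the heavier element's effective nuclear charge more than the simple down-group trend predicts.
Tabulated electronegativity (Pauling): H 2.20, B 2.04, Al 1.61, Ga 1.81, Ba 0.89.
So from highest to lowest: H > B > Ga > Al > Ba.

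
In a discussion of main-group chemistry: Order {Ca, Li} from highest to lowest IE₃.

IE_3 is the cost of taking one more electron from the +2 cation: Ca²⁺ is the bare [Ar] core; Li²⁺ is already 1 electron into the core.
All of these are removing an electron from a noble-gas core or deeper; the smaller core (lower principal quantum number) is held far more tightly, and within a period the higher nuclear charge binds the same core more tightly.
The numbers (kJ/mol): Ca 4912, Li 11815.
Overall IE_3 order: Ca < Li.

Li > Ca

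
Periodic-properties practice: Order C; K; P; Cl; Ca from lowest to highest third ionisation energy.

The third ionization energy removes an electron from the +2 ion. For each element: C²⁺ still has 2 valence electrons; K²⁺ is already 1 electron into the core; P²⁺ still has 3 valence electrons; Cl²⁺ still has 5 valence electrons; Ca²⁺ is the bare [Ar] core.
Usually core removal costs more than valence removal, but here the competition is close: a tightly held n=2 valence electron can cost more to remove than an n=3 core electron, so the actual values have to decide it.
Valence configurations: C²⁺ [He]2s², P²⁺ [Ne]3s²3p¹, Cl²⁺ [Ne]3s²3p³.
The numbers (kJ/mol): C 4620, K 4420, P 2914, Cl 3822, Ca 4912.
Putting it together, IE_3: P < Cl < K < C < Ca.

P, Cl, K, C, Ca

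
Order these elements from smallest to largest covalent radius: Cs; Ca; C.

C is in period 2, group 14; Ca is in period 4, group 2; Cs is in period 6, group 1.
Radius decreases left→right (rising Z_eff, same n) and increases top→bottom (higher n).
Neither a single period nor a single group — weigh both effects.
Ca > C: relative to C, both the across-period and down-group shifts push Ca's atomic radius up.
Cs > Ca: both effects reinforce here, so Cs is clearly the larger of the two.
Tabulated atomic radius (pm): C 75, Ca 171, Cs 232.
So from smallest to largest: C < Ca < Cs.

C, Ca, Cs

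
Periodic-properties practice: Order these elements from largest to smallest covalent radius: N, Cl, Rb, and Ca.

Rb, Ca, Cl, N

N is in period 2, group 15; Cl is in period 3, group 17; Ca is in period 4, group 2; Rb is in period 5, group 1.
Radius decreases left→right (rising Z_eff, same n) and increases top→bottom (higher n).
Neither a single period nor a single group — weigh both effects.
Cl > N: the two effects oppose for this pair; the down-group effect wins (99 vs 71 pm).
Ca > Cl: relative to Cl, both the across-period and down-group shifts push Ca's atomic radius up.
Rb > Ca: relative to Ca, both the across-period and down-group shifts push Rb's atomic radius up.
For reference (pm): N 71, Cl 99, Ca 171, Rb 210.
So from largest to smallest: Rb > Ca > Cl > N.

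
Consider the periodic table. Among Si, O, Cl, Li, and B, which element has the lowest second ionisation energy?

The second ionization energy removes an electron from the +1 ion. For each element: Si⁺ still has 3 valence electrons; O⁺ still has 5 valence electrons; Cl⁺ still has 6 valence electrons; Li⁺ is the bare [He] core; B⁺ still has 2 valence electrons.
Breaking into a closed-shell core is much more expensive than removing a leftover valence electron — Li has the largest IE_2 here.
Valence configurations: Si⁺ [Ne]3s²3p¹, O⁺ [He]2s²2p³, Cl⁺ [Ne]3s²3p⁴, B⁺ [He]2s².
Approximate IE_2 values (kJ/mol): Si 1577, O 3388, Cl 2298, Li 7298, B 2427.
Overall IE_2 order: Si < Cl < B < O < Li.

Si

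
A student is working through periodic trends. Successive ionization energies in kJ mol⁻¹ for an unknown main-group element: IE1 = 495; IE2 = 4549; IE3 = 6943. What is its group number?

Group 1

Look for the largest jump between consecutive ionization energies: IE2/IE1 ≈ 9.2, far larger than any earlier ratio.
That jump marks the point where a core electron is being removed. So the atom has 1 valence electron.
A main-group element with 1 valence electron is in group 1.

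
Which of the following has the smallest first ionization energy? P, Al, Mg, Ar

Al

IE₁ increases left→right with effective nuclear charge and decreases top→bottom as the valence shell moves farther out.
All lie in period 3; the across-period trend (first ionization energy increases left to right) applies, with the exception below.
Note the exception: Mg has a higher first ionization energy than Al, contrary to the simple trend — Al's single 3p electron is easier to remove than one from Mg's filled 3s².
Approximate values (kJ/mol): Mg 738, Al 578, P 1012, Ar 1521.
The smallest first ionization energy among these belongs to Al.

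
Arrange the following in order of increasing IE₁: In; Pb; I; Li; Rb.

Rb, Li, In, Pb, I

Li is in period 2, group 1; Rb is in period 5, group 1; In is in period 5, group 13; I is in period 5, group 17; Pb is in period 6, group 14.
First ionization energy rises across a period (greater Z_eff holds electrons more tightly) and falls down a group (valence electrons are farther from the nucleus).
These span different periods and groups, so the two trends combine.
Li > Rb: they share group 1; the group trend gives Li the larger value.
In > Li: period and group pull opposite ways; the across-period shift dominates (558 vs 520 kJ/mol).
Pb > In: period and group pull opposite ways; the across-period shift dominates (716 vs 558 kJ/mol).
I > Pb: relative to Pb, both the across-period and down-group shifts push I's first ionization energy up.
Tabulated first ionization energy (kJ/mol): Li 520, Rb 403, In 558, I 1008, Pb 716.
So from lowest to highest: Rb < Li < In < Pb < I.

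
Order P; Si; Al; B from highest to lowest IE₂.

B > P > Al > Si

Consider each +1 ion: P⁺ still has 4 valence electrons; Si⁺ still has 3 valence electrons; Al⁺ still has 2 valence electrons; B⁺ still has 2 valence electrons.
All are still removing valence electrons, so compare the +1 ions as you would atoms: IE_2 generally rises across a period (higher Z_eff) and falls down a group (larger shell), subject to the usual subshell exceptions.
Valence configurations: P⁺ [Ne]3s²3p², Si⁺ [Ne]3s²3p¹, Al⁺ [Ne]3s², B⁺ [He]2s².
Si⁺ loses a lone 3p electron whereas Al⁺ must break into a filled 3s² pair, so IE_2(Al) > IE_2(Si) even though Si has the higher nuclear charge.
Approximate IE_2 values (kJ/mol): P 1907, Si 1577, Al 1817, B 2427.
So the second ionization energies run Si < Al < P < B.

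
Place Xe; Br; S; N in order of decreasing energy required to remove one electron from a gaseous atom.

IE₁ increases left→right with effective nuclear charge and decreases top→bottom as the valence shell moves farther out.
These sit on a diagonal, where the across-period and down-group effects partly cancel.
Br > S: period and group pull opposite ways; the across-period shift dominates (1140 vs 1000 kJ/mol).
Xe > Br: the two effects oppose for this pair; the across-period effect wins (1170 vs 1140 kJ/mol).
N > Xe: the two effects oppose for this pair; the down-group effect wins (1402 vs 1170 kJ/mol).
Tabulated first ionization energy (kJ/mol): N 1402, S 1000, Br 1140, Xe 1170.
So from highest to lowest: N > Xe > Br > S.

N > Xe > Br > S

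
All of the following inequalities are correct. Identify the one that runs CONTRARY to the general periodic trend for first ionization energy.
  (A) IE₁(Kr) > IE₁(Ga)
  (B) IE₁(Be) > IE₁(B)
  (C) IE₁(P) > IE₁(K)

(B)

The general trend: first ionization energy increases across a period and decreases down a group.
(A) Kr (period 4, group 18) vs Ga (period 4, group 13): the stated order agrees with the simple trend.
(B) Be (period 2, group 2) vs B (period 2, group 13): the stated order contradicts the simple trend.
(C) P (period 3, group 15) vs K (period 4, group 1): the stated order agrees with the simple trend.
The exception is (B): removing B's lone 2p electron is easier than breaking Be's filled 2s².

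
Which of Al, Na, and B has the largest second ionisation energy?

IE_2 is the cost of taking one more electron from the +1 cation: Al⁺ still has 2 valence electrons; Na⁺ is the bare [Ne] core; B⁺ still has 2 valence electrons.
Breaking into a closed-shell core is much more expensive than removing a leftover valence electron — Na has the largest IE_2 here.
Valence configurations: Al⁺ [Ne]3s², B⁺ [He]2s².
Approximate IE_2 values (kJ/mol): Al 1817, Na 4562, B 2427.
Overall IE_2 order: Al < B < Na.

Na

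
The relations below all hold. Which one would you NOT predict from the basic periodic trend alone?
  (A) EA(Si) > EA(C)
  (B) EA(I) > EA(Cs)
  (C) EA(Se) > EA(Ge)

The general trend: electron affinity increases across a period and decreases down a group.
(A) Si (period 3, group 14) vs C (period 2, group 14): the stated order contradicts the simple trend.
(B) I (period 5, group 17) vs Cs (period 6, group 1): the stated order agrees with the simple trend.
(C) Se (period 4, group 16) vs Ge (period 4, group 14): the stated order agrees with the simple trend.
The exception is (A): Si's larger, more diffuse 3p orbitals accept an added electron slightly more readily than C's compact 2p.

(A)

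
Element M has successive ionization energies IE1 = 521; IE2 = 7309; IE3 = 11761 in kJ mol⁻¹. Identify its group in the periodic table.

Group 1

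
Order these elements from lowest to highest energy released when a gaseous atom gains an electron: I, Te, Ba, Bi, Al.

Al is in period 3, group 13; Te is in period 5, group 16; I is in period 5, group 17; Ba is in period 6, group 2; Bi is in period 6, group 15.
Electron affinity generally becomes more exothermic across a period toward the halogens and less exothermic down a group.
Neither a single period nor a single group — weigh both effects.
Al > Ba: both effects reinforce here, so Al is clearly the higher of the two.
Bi > Al: period and group pull opposite ways; the across-period shift dominates (91 vs 42 kJ/mol).
Te > Bi: relative to Bi, both the across-period and down-group shifts push Te's electron affinity up.
I > Te: both are in period 5; the period trend gives I the larger value.
Tabulated electron affinity (kJ/mol): Al 42, Te 190, I 295, Ba 14, Bi 91.
So from lowest to highest: Ba < Al < Bi < Te < I.

Ba < Al < Bi < Te < I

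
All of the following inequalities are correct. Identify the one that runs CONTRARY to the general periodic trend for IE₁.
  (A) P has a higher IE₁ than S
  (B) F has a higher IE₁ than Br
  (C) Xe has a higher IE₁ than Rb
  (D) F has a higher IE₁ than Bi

(A)

The general trend: IE₁ increases across a period and decreases down a group.
(A) P (period 3, group 15) vs S (period 3, group 16): the stated order contradicts the simple trend.
(B) F (period 2, group 17) vs Br (period 4, group 17): the stated order agrees with the simple trend.
(C) Xe (period 5, group 18) vs Rb (period 5, group 1): the stated order agrees with the simple trend.
(D) F (period 2, group 17) vs Bi (period 6, group 15): the stated order agrees with the simple trend.
The exception is (A): S (3p⁴) ionizes more easily than half-filled P (3p³) because the paired 3p electron in S is pushed out by e⁻–e⁻ repulsion.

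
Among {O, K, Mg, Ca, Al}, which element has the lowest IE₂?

The second ionization energy removes an electron from the +1 ion. For each element: O⁺ still has 5 valence electrons; K⁺ is the bare [Ar] core; Mg⁺ still has 1 valence electron; Ca⁺ still has 1 valence electron; Al⁺ still has 2 valence electrons.
Usually core removal costs more than valence removal, but here the competition is close: a tightly held n=2 valence electron can cost more to remove than an n=3 core electron, so the actual values have to decide it.
Valence configurations: O⁺ [He]2s²2p³, Mg⁺ [Ne]3s¹, Ca⁺ [Ar]4s¹, Al⁺ [Ne]3s².
Approximate IE_2 values (kJ/mol): O 3388, K 3052, Mg 1451, Ca 1145, Al 1817.
Putting it together, IE_2: Ca < Mg < Al < K < O.

Ca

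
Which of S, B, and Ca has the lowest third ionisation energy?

S

Consider each +2 ion: S²⁺ still has 4 valence electrons; B²⁺ still has 1 valence electron; Ca²⁺ is the bare [Ar] core.
Core electrons are held far more tightly than valence electrons, so Ca tops the IE_3 order.
Valence configurations: S²⁺ [Ne]3s²3p², B²⁺ [He]2s¹.
The numbers (kJ/mol): S 3357, B 3660, Ca 4912.
So the third ionization energies run S < B < Ca.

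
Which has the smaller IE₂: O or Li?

After 1 electron has been removed, what remains? O⁺ still has 5 valence electrons; Li⁺ is the bare [He] core.
Core electrons are held far more tightly than valence electrons, so Li tops the IE_2 order.
Approximate IE_2 values (kJ/mol): O 3388, Li 7298.
So the second ionization energies run O < Li.

O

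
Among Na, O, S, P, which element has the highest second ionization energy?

Na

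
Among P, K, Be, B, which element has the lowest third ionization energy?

P

IE_3 is the cost of taking one more electron from the +2 cation: P²⁺ still has 3 valence electrons; K²⁺ is already 1 electron into the core; Be²⁺ is the bare [He] core; B²⁺ still has 1 valence electron.
Breaking into a closed-shell core is much more expensive than removing a leftover valence electron — K and Be have the largest IE_3 here.
Valence configurations: P²⁺ [Ne]3s²3p¹, B²⁺ [He]2s¹.
The numbers (kJ/mol): P 2914, K 4420, Be 14849, B 3660.
Hence IE_3: P < B < K < Be.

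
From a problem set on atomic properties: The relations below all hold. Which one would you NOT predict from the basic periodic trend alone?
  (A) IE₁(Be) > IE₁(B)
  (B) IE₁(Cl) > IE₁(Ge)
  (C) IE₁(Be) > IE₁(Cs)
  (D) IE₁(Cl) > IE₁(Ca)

The general trend: IE₁ increases across a period and decreases down a group.
(A) Be (period 2, group 2) vs B (period 2, group 13): the stated order contradicts the simple trend.
(B) Cl (period 3, group 17) vs Ge (period 4, group 14): the stated order agrees with the simple trend.
(C) Be (period 2, group 2) vs Cs (period 6, group 1): the stated order agrees with the simple trend.
(D) Cl (period 3, group 17) vs Ca (period 4, group 2): the stated order agrees with the simple trend.
The exception is (A): removing B's lone 2p electron is easier than breaking Be's filled 2s².

(A)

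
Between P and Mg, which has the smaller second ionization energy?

Consider each +1 ion: P⁺ still has 4 valence electrons; Mg⁺ still has 1 valence electron.
All are still removing valence electrons, so compare the +1 ions as you would atoms: IE_2 generally rises across a period (higher Z_eff) and falls down a group (larger shell), subject to the usual subshell exceptions.
Valence configurations: P⁺ [Ne]3s²3p², Mg⁺ [Ne]3s¹.
Approximate IE_2 values (kJ/mol): P 1907, Mg 1451.
So the second ionization energies run Mg < P.

Mg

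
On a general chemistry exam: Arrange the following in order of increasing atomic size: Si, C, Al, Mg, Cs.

C is in period 2, group 14; Mg is in period 3, group 2; Al is in period 3, group 13; Si is in period 3, group 14; Cs is in period 6, group 1.
Moving right in a period, electrons are added to the same shell under a stronger nuclear pull, so atoms get smaller; moving down, a new shell is opened and atoms get larger.
These span different periods and groups, so the two trends combine.
Si > C: they share group 14; the group trend gives Si the larger value.
Al > Si: both are in period 3; the period trend gives Al the larger value.
Mg > Al: Mg lies to the left of Al in period 3, so the across-period effect alone puts Mg larger.
Cs > Mg: relative to Mg, both the across-period and down-group shifts push Cs's atomic radius up.
Approximate values (pm): C 75, Mg 139, Al 126, Si 116, Cs 232.
So from smallest to largest: C < Si < Al < Mg < Cs.

C < Si < Al < Mg < Cs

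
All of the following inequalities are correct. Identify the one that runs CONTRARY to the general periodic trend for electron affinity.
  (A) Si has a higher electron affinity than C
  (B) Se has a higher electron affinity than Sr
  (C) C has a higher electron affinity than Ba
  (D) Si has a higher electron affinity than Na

(A)

The general trend: electron affinity increases across a period and decreases down a group.
(A) Si (period 3, group 14) vs C (period 2, group 14): the stated order contradicts the simple trend.
(B) Se (period 4, group 16) vs Sr (period 5, group 2): the stated order agrees with the simple trend.
(C) C (period 2, group 14) vs Ba (period 6, group 2): the stated order agrees with the simple trend.
(D) Si (period 3, group 14) vs Na (period 3, group 1): the stated order agrees with the simple trend.
The exception is (A): Si's larger, more diffuse 3p orbitals accept an added electron slightly more readily than C's compact 2p.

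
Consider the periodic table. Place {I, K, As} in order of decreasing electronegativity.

I > As > K

K is in period 4, group 1; As is in period 4, group 15; I is in period 5, group 17.
Smaller atoms with higher effective nuclear charge are more electronegative.
These span different periods and groups, so the two trends combine.
As > K: both are in period 4; the period trend gives As the larger value.
I > As: period and group pull opposite ways; the across-period shift dominates (2.66 vs 2.18).
For reference (Pauling): K 0.82, As 2.18, I 2.66.
So from highest to lowest: I > As > K.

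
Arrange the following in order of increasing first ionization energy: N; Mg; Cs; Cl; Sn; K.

Cs < K < Sn < Mg < Cl < N

Removing the outermost electron gets harder across a period and easier down a group.
These span different periods and groups, so the two trends combine.
K > Cs: K sits above Cs in group 1, so the down-group effect alone puts K higher.
Sn > K: the two effects oppose for this pair; the across-period effect wins (709 vs 419 kJ/mol).
Mg > Sn: the two effects oppose for this pair; the down-group effect wins (738 vs 709 kJ/mol).
Cl > Mg: both are in period 3; the period trend gives Cl the larger value.
N > Cl: period and group pull opposite ways; the down-group shift dominates (1402 vs 1251 kJ/mol).
Approximate values (kJ/mol): N 1402, Mg 738, Cl 1251, K 419, Sn 709, Cs 376.
So from lowest to highest: Cs < K < Sn < Mg < Cl < N.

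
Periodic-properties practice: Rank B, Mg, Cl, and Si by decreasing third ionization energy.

Mg > Cl > B > Si

Consider each +2 ion: B²⁺ still has 1 valence electron; Mg²⁺ is the bare [Ne] core; Cl²⁺ still has 5 valence electrons; Si²⁺ still has 2 valence electrons.
Pulling an electron out of a noble-gas core costs far more than removing a remaining valence electron, so Mg sits at the high end of IE_3.
Valence configurations: B²⁺ [He]2s¹, Cl²⁺ [Ne]3s²3p³, Si²⁺ [Ne]3s².
The numbers (kJ/mol): B 3660, Mg 7733, Cl 3822, Si 3232.
Putting it together, IE_3: Si < B < Cl < Mg.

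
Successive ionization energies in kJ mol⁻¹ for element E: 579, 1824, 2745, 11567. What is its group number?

Group 13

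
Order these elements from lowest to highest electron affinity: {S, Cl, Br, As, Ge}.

S is in period 3, group 16; Cl is in period 3, group 17; Ge is in period 4, group 14; As is in period 4, group 15; Br is in period 4, group 17.
Electron affinity generally becomes more exothermic across a period toward the halogens and less exothermic down a group.
These span different periods and groups, so the two trends combine.
Ge > As: this pair runs against the simple trend — see the exception note.
S > Ge: relative to Ge, both the across-period and down-group shifts push S's electron affinity up.
Br > S: period and group pull opposite ways; the across-period shift dominates (325 vs 200 kJ/mol).
Cl > Br: Cl sits above Br in group 17, so the down-group effect alone puts Cl higher.
Note the exception: Ge has a higher electron affinity than As, contrary to the simple trend — adding an electron to As's half-filled 4p³ is unfavourable, so Ge (4p²) has the more exothermic EA.
Tabulated electron affinity (kJ/mol): S 200, Cl 349, Ge 119, As 78, Br 325.
So from lowest to highest: As < Ge < S < Br < Cl.

As, Ge, S, Br, Cl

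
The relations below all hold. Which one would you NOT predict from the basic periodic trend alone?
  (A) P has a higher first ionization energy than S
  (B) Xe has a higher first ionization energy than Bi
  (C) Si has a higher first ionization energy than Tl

(A)

The general trend: first ionization energy increases across a period and decreases down a group.
(A) P (period 3, group 15) vs S (period 3, group 16): the stated order contradicts the simple trend.
(B) Xe (period 5, group 18) vs Bi (period 6, group 15): the stated order agrees with the simple trend.
(C) Si (period 3, group 14) vs Tl (period 6, group 13): the stated order agrees with the simple trend.
The exception is (A): S (3p⁴) ionizes more easily than half-filled P (3p³) because the paired 3p electron in S is pushed out by e⁻–e⁻ repulsion.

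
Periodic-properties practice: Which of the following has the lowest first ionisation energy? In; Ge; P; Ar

In

P is in period 3, group 15; Ar is in period 3, group 18; Ge is in period 4, group 14; In is in period 5, group 13.
IE₁ increases left→right with effective nuclear charge and decreases top→bottom as the valence shell moves farther out.
Neither a single period nor a single group — weigh both effects.
Ge > In: both effects reinforce here, so Ge is clearly the higher of the two.
P > Ge: both effects reinforce here, so P is clearly the higher of the two.
Ar > P: both are in period 3; the period trend gives Ar the larger value.
Approximate values (kJ/mol): P 1012, Ar 1521, Ge 762, In 558.
The lowest first ionisation energy among these belongs to In.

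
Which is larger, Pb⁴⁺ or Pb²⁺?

Pb²⁺

Both ions have Z = 82 protons, but Pb⁴⁺ has lost more electrons, so its remaining electrons feel a larger effective nuclear charge per electron and are pulled in more tightly.
Higher positive charge → smaller ion, so Pb²⁺ > Pb⁴⁺.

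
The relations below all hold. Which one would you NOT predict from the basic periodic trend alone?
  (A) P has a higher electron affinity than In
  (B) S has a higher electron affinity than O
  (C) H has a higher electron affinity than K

(B)

The general trend: electron affinity increases across a period and decreases down a group.
(A) P (period 3, group 15) vs In (period 5, group 13): the stated order agrees with the simple trend.
(B) S (period 3, group 16) vs O (period 2, group 16): the stated order contradicts the simple trend.
(C) H (period 1, group 1) vs K (period 4, group 1): the stated order agrees with the simple trend.
The exception is (B): the compact 2p subshell of O repels the added electron more than S's larger 3p does.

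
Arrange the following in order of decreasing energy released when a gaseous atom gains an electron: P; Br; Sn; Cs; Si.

Br > Si > Sn > P > Cs

EA tends to increase across a period and decrease down a group, though the pattern is less regular than for IE or radius.
Neither a single period nor a single group — weigh both effects.
P > Cs: both effects reinforce here, so P is clearly the higher of the two.
Sn > P: this pair runs against the simple trend — see the exception note.
Si > Sn: they share group 14; the group trend gives Si the larger value.
Br > Si: period and group pull opposite ways; the across-period shift dominates (325 vs 134 kJ/mol).
Note the exception: Sn has a higher electron affinity than P, contrary to the simple trend — adding an electron to P's half-filled np³ subshell costs electron-pairing energy.
Note the exception: Si has a higher electron affinity than P, contrary to the simple trend — adding an electron to P's half-filled 3p³ is unfavourable, so Si (3p²) has the more exothermic EA.
Tabulated electron affinity (kJ/mol): Si 134, P 72, Br 325, Sn 107, Cs 46.
So from highest to lowest: Br > Si > Sn > P > Cs.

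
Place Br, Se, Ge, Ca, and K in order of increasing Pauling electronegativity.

K < Ca < Ge < Se < Br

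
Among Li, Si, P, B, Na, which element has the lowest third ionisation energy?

After 2 electrons have been removed, what remains? Li²⁺ is already 1 electron into the core; Si²⁺ still has 2 valence electrons; P²⁺ still has 3 valence electrons; B²⁺ still has 1 valence electron; Na²⁺ is already 1 electron into the core.
Pulling an electron out of a noble-gas core costs far more than removing a remaining valence electron, so Na and Li sit at the high end of IE_3.
Valence configurations: Si²⁺ [Ne]3s², P²⁺ [Ne]3s²3p¹, B²⁺ [He]2s¹.
P²⁺ loses a lone 3p electron whereas Si²⁺ must break into a filled 3s² pair, so IE_3(Si) > IE_3(P) even though P has the higher nuclear charge.
The numbers (kJ/mol): Li 11815, Si 3232, P 2914, B 3660, Na 6910.
Overall IE_3 order: P < Si < B < Na < Li.

P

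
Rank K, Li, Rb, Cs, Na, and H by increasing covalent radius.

H < Li < Na < K < Rb < Cs

Moving right in a period, electrons are added to the same shell under a stronger nuclear pull, so atoms get smaller; moving down, a new shell is opened and atoms get larger.
All are in group 1, so atomic radius increases down the group.
So from smallest to largest: H < Li < Na < K < Rb < Cs.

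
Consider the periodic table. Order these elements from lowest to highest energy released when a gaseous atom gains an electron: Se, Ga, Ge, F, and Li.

Li is in period 2, group 1; F is in period 2, group 17; Ga is in period 4, group 13; Ge is in period 4, group 14; Se is in period 4, group 16.
EA tends to increase across a period and decrease down a group, though the pattern is less regular than for IE or radius.
Neither a single period nor a single group — weigh both effects.
Li > Ga: period and group pull opposite ways; the down-group shift dominates (60 vs 29 kJ/mol).
Ge > Li: period and group pull opposite ways; the across-period shift dominates (119 vs 60 kJ/mol).
Se > Ge: both are in period 4; the period trend gives Se the larger value.
F > Se: both effects reinforce here, so F is clearly the higher of the two.
For reference (kJ/mol): Li 60, F 328, Ga 29, Ge 119, Se 195.
So from lowest to highest: Ga < Li < Ge < Se < F.

Ga, Li, Ge, Se, F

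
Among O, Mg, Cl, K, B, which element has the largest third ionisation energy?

Mg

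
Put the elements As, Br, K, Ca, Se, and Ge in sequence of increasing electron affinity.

Ca < K < As < Ge < Se < Br

K is in period 4, group 1; Ca is in period 4, group 2; Ge is in period 4, group 14; As is in period 4, group 15; Se is in period 4, group 16; Br is in period 4, group 17.
Atoms with high Z_eff and room in the valence shell (especially the halogens) have the most exothermic electron affinities.
All lie in period 4; the across-period trend (electron affinity increases left to right) applies, with the exception below.
Note the exception: K has a higher electron affinity than Ca, contrary to the simple trend — adding an electron to Ca (ns²) has to open a new, higher-energy np subshell, which is unfavourable.
Note the exception: Ge has a higher electron affinity than As, contrary to the simple trend — adding an electron to As's half-filled 4p³ is unfavourable, so Ge (4p²) has the more exothermic EA.
For reference (kJ/mol): K 48, Ca 2, Ge 119, As 78, Se 195, Br 325.
So from lowest to highest: Ca < K < As < Ge < Se < Br.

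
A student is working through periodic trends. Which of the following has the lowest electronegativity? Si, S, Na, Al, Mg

Na is in period 3, group 1; Mg is in period 3, group 2; Al is in period 3, group 13; Si is in period 3, group 14; S is in period 3, group 16.
Smaller atoms with higher effective nuclear charge are more electronegative.
All lie in period 3, so electronegativity increases left to right.
The lowest electronegativity among these belongs to Na.

Na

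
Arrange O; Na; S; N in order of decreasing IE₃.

Na, O, N, S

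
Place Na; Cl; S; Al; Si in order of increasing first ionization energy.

Na < Al < Si < S < Cl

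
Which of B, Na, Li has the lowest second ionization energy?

The second ionization energy removes an electron from the +1 ion. For each element: B⁺ still has 2 valence electrons; Na⁺ is the bare [Ne] core; Li⁺ is the bare [He] core.
Core electrons are held far more tightly than valence electrons, so Na and Li top the IE_2 order.
Tabulated IE_2 (kJ/mol): B 2427, Na 4562, Li 7298.
Overall IE_2 order: B < Na < Li.

B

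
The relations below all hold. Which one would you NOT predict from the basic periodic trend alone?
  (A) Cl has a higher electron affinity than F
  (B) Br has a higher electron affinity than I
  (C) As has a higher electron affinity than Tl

(A)

The general trend: electron affinity increases across a period and decreases down a group.
(A) Cl (period 3, group 17) vs F (period 2, group 17): the stated order contradicts the simple trend.
(B) Br (period 4, group 17) vs I (period 5, group 17): the stated order agrees with the simple trend.
(C) As (period 4, group 15) vs Tl (period 6, group 13): the stated order agrees with the simple trend.
The exception is (A): F's small 2p subshell makes the incoming electron feel strong e⁻–e⁻ repulsion, so Cl actually releases more energy on gaining an electron.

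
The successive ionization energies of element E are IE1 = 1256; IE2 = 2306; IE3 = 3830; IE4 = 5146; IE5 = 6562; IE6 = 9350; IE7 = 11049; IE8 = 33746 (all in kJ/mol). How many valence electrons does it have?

7

Look for the largest jump between consecutive ionization energies: IE8/IE7 ≈ 3.1, far larger than any earlier ratio.
That jump marks the point where a core electron is being removed. So the atom has 7 valence electrons.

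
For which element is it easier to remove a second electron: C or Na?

Consider each +1 ion: C⁺ still has 3 valence electrons; Na⁺ is the bare [Ne] core.
Core electrons are held far more tightly than valence electrons, so Na tops the IE_2 order.
Tabulated IE_2 (kJ/mol): C 2353, Na 4562.
Hence IE_2: C < Na.

C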